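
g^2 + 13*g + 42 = (g + 6)*(g + 7)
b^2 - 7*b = b*(b - 7)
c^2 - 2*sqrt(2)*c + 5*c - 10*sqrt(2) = (c + 5)*(c - 2*sqrt(2))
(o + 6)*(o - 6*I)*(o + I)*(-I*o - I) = -I*o^4 - 5*o^3 - 7*I*o^3 - 35*o^2 - 12*I*o^2 - 30*o - 42*I*o - 36*I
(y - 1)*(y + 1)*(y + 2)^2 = y^4 + 4*y^3 + 3*y^2 - 4*y - 4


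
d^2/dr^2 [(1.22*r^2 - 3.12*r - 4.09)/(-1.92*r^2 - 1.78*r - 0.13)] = (31.34208*r^3 + 92.291328*r^2 + 79.195392*r + 22.390612)/(7.077888*r^6 + 19.685376*r^5 + 19.68768*r^4 + 8.30548*r^3 + 1.33302*r^2 + 0.090246*r + 0.002197)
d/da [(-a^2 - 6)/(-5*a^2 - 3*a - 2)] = (3*a^2 - 56*a - 18)/(25*a^4 + 30*a^3 + 29*a^2 + 12*a + 4)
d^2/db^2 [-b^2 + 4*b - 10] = -2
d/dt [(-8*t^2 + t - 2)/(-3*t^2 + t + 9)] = (-5*t^2 - 156*t + 11)/(9*t^4 - 6*t^3 - 53*t^2 + 18*t + 81)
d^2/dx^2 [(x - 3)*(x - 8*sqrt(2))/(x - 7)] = 8*(7 - 8*sqrt(2))/(x^3 - 21*x^2 + 147*x - 343)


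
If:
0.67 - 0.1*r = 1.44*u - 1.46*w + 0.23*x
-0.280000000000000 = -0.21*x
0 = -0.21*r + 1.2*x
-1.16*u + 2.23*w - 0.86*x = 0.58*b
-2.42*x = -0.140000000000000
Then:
No Solution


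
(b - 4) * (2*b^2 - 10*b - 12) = 2*b^3 - 18*b^2 + 28*b + 48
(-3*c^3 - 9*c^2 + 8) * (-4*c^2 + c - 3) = 12*c^5 + 33*c^4 - 5*c^2 + 8*c - 24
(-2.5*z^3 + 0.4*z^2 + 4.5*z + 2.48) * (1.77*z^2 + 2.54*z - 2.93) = -4.425*z^5 - 5.642*z^4 + 16.306*z^3 + 14.6476*z^2 - 6.8858*z - 7.2664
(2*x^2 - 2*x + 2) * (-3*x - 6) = -6*x^3 - 6*x^2 + 6*x - 12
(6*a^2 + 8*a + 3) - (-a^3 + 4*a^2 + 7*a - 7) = a^3 + 2*a^2 + a + 10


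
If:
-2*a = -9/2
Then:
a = 9/4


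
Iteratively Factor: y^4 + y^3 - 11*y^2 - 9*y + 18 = (y - 3)*(y^3 + 4*y^2 + y - 6) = (y - 3)*(y - 1)*(y^2 + 5*y + 6) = (y - 3)*(y - 1)*(y + 3)*(y + 2)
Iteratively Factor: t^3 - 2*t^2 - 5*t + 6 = (t + 2)*(t^2 - 4*t + 3) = (t - 1)*(t + 2)*(t - 3)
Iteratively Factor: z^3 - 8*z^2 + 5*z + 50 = (z + 2)*(z^2 - 10*z + 25) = (z - 5)*(z + 2)*(z - 5)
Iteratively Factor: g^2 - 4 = (g + 2)*(g - 2)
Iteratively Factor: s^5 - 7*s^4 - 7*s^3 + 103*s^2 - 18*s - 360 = (s - 5)*(s^4 - 2*s^3 - 17*s^2 + 18*s + 72) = (s - 5)*(s + 2)*(s^3 - 4*s^2 - 9*s + 36) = (s - 5)*(s + 2)*(s + 3)*(s^2 - 7*s + 12) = (s - 5)*(s - 4)*(s + 2)*(s + 3)*(s - 3)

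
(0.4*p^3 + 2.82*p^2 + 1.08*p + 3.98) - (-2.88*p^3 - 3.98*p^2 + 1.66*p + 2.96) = 3.28*p^3 + 6.8*p^2 - 0.58*p + 1.02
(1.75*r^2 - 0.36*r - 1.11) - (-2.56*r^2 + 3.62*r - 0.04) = 4.31*r^2 - 3.98*r - 1.07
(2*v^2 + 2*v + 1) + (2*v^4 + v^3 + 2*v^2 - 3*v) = 2*v^4 + v^3 + 4*v^2 - v + 1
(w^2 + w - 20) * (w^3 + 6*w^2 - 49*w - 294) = w^5 + 7*w^4 - 63*w^3 - 463*w^2 + 686*w + 5880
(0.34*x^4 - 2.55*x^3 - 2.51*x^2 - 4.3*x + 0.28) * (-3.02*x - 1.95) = -1.0268*x^5 + 7.038*x^4 + 12.5527*x^3 + 17.8805*x^2 + 7.5394*x - 0.546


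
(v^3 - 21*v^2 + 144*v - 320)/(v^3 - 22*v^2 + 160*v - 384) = (v - 5)/(v - 6)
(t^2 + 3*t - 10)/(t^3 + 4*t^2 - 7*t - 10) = 1/(t + 1)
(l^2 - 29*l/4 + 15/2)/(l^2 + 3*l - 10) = (4*l^2 - 29*l + 30)/(4*(l^2 + 3*l - 10))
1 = 1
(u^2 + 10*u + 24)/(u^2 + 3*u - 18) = (u + 4)/(u - 3)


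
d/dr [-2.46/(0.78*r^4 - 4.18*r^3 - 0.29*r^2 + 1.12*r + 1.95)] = (7.6752*r^3 - 30.8484*r^2 - 1.4268*r + 2.7552)/(0.78*r^4 - 4.18*r^3 - 0.29*r^2 + 1.12*r + 1.95)^2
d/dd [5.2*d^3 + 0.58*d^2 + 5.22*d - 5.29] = 15.6*d^2 + 1.16*d + 5.22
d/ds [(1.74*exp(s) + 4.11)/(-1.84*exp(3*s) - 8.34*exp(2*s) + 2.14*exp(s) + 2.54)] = (6.4032*exp(3*s) + 37.1988*exp(2*s) + 68.5548*exp(s) - 4.3758)*exp(s)/(3.3856*exp(6*s) + 30.6912*exp(5*s) + 61.6804*exp(4*s) - 45.0424*exp(3*s) - 37.7876*exp(2*s) + 10.8712*exp(s) + 6.4516)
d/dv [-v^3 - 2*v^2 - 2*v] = -3*v^2 - 4*v - 2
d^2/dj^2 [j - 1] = 0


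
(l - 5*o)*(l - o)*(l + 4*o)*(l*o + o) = l^4*o - 2*l^3*o^2 + l^3*o - 19*l^2*o^3 - 2*l^2*o^2 + 20*l*o^4 - 19*l*o^3 + 20*o^4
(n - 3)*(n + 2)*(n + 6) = n^3 + 5*n^2 - 12*n - 36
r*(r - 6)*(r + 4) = r^3 - 2*r^2 - 24*r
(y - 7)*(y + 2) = y^2 - 5*y - 14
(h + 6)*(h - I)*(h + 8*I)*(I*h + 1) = I*h^4 - 6*h^3 + 6*I*h^3 - 36*h^2 + 15*I*h^2 + 8*h + 90*I*h + 48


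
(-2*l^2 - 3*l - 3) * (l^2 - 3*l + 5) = -2*l^4 + 3*l^3 - 4*l^2 - 6*l - 15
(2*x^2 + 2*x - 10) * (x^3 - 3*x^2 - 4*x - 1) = 2*x^5 - 4*x^4 - 24*x^3 + 20*x^2 + 38*x + 10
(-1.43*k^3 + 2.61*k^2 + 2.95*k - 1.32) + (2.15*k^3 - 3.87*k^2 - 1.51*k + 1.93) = 0.72*k^3 - 1.26*k^2 + 1.44*k + 0.61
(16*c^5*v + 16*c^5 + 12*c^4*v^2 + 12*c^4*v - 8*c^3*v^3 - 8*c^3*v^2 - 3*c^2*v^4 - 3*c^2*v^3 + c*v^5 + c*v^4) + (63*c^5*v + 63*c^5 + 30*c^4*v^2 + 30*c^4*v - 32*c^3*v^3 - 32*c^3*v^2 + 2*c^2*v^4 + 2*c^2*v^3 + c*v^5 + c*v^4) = 79*c^5*v + 79*c^5 + 42*c^4*v^2 + 42*c^4*v - 40*c^3*v^3 - 40*c^3*v^2 - c^2*v^4 - c^2*v^3 + 2*c*v^5 + 2*c*v^4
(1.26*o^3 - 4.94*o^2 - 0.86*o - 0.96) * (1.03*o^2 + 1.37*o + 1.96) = 1.2978*o^5 - 3.362*o^4 - 5.184*o^3 - 11.8494*o^2 - 3.0008*o - 1.8816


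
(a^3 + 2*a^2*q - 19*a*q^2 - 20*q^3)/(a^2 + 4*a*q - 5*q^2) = (-a^2 + 3*a*q + 4*q^2)/(-a + q)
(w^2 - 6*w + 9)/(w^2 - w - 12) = (-w^2 + 6*w - 9)/(-w^2 + w + 12)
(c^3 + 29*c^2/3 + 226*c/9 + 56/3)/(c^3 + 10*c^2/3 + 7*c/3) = (c^2 + 22*c/3 + 8)/(c*(c + 1))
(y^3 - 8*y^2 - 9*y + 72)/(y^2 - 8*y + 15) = (y^2 - 5*y - 24)/(y - 5)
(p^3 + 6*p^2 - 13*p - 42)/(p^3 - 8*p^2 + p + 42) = (p + 7)/(p - 7)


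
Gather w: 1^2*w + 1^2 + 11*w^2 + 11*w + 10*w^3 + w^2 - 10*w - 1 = 10*w^3 + 12*w^2 + 2*w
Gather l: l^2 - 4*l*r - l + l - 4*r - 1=l^2 - 4*l*r - 4*r - 1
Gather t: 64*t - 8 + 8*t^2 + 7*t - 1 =8*t^2 + 71*t - 9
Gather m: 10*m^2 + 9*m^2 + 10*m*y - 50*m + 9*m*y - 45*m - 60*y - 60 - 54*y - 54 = 19*m^2 + m*(19*y - 95) - 114*y - 114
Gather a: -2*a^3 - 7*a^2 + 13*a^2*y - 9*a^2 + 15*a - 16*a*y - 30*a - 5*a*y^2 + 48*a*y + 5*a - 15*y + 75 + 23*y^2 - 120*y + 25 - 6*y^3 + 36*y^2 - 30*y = -2*a^3 + a^2*(13*y - 16) + a*(-5*y^2 + 32*y - 10) - 6*y^3 + 59*y^2 - 165*y + 100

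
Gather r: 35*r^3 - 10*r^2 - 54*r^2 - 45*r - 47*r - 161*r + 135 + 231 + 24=35*r^3 - 64*r^2 - 253*r + 390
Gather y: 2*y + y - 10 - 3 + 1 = 3*y - 12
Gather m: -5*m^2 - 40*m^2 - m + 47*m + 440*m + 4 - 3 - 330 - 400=-45*m^2 + 486*m - 729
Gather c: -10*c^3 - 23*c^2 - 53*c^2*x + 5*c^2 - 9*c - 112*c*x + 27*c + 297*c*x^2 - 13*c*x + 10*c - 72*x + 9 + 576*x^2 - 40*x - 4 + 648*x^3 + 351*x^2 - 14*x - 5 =-10*c^3 + c^2*(-53*x - 18) + c*(297*x^2 - 125*x + 28) + 648*x^3 + 927*x^2 - 126*x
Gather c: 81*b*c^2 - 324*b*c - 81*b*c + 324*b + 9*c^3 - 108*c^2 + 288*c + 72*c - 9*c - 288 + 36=324*b + 9*c^3 + c^2*(81*b - 108) + c*(351 - 405*b) - 252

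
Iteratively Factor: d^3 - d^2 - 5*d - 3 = (d + 1)*(d^2 - 2*d - 3) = (d - 3)*(d + 1)*(d + 1)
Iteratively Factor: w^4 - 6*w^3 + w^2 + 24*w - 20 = (w - 2)*(w^3 - 4*w^2 - 7*w + 10) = (w - 2)*(w + 2)*(w^2 - 6*w + 5) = (w - 2)*(w - 1)*(w + 2)*(w - 5)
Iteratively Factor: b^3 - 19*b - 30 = (b + 2)*(b^2 - 2*b - 15) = (b - 5)*(b + 2)*(b + 3)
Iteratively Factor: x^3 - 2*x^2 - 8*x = (x)*(x^2 - 2*x - 8) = x*(x + 2)*(x - 4)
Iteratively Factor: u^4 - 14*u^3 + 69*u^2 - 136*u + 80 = (u - 5)*(u^3 - 9*u^2 + 24*u - 16) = (u - 5)*(u - 4)*(u^2 - 5*u + 4) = (u - 5)*(u - 4)^2*(u - 1)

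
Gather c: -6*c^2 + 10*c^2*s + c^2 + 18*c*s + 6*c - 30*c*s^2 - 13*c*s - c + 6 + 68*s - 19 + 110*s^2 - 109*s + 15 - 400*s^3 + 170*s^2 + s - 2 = c^2*(10*s - 5) + c*(-30*s^2 + 5*s + 5) - 400*s^3 + 280*s^2 - 40*s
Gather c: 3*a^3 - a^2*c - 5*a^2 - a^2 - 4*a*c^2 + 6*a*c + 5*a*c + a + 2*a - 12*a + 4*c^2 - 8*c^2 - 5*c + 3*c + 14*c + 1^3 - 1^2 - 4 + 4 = 3*a^3 - 6*a^2 - 9*a + c^2*(-4*a - 4) + c*(-a^2 + 11*a + 12)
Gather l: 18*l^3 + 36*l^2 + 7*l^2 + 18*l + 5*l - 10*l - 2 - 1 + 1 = 18*l^3 + 43*l^2 + 13*l - 2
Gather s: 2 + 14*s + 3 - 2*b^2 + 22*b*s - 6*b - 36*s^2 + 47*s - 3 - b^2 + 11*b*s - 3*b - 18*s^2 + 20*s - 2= -3*b^2 - 9*b - 54*s^2 + s*(33*b + 81)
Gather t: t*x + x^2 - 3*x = t*x + x^2 - 3*x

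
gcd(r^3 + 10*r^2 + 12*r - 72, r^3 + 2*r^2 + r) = 1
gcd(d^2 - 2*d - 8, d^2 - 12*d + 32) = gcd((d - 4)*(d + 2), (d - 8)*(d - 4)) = d - 4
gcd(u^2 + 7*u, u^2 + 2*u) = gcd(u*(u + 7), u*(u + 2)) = u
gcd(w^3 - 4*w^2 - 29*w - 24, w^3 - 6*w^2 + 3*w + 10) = w + 1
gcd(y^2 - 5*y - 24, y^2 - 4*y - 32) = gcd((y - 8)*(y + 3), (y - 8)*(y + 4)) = y - 8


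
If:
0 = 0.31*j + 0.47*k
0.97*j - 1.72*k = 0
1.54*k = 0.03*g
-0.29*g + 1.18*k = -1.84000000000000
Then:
No Solution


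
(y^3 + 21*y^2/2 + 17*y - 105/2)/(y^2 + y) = (2*y^3 + 21*y^2 + 34*y - 105)/(2*y*(y + 1))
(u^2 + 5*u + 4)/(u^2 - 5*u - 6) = (u + 4)/(u - 6)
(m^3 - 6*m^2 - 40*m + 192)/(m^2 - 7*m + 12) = (m^2 - 2*m - 48)/(m - 3)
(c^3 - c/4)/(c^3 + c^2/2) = (c - 1/2)/c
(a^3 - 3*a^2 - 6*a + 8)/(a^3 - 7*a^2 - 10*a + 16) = (a - 4)/(a - 8)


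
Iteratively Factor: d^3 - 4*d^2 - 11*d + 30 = (d - 2)*(d^2 - 2*d - 15) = (d - 5)*(d - 2)*(d + 3)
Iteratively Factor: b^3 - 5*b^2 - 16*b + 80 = (b - 4)*(b^2 - b - 20) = (b - 4)*(b + 4)*(b - 5)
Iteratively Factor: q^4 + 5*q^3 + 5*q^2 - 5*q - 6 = (q + 2)*(q^3 + 3*q^2 - q - 3) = (q + 2)*(q + 3)*(q^2 - 1) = (q - 1)*(q + 2)*(q + 3)*(q + 1)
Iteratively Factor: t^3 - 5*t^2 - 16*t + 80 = (t - 4)*(t^2 - t - 20) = (t - 5)*(t - 4)*(t + 4)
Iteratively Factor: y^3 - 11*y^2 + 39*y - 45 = (y - 3)*(y^2 - 8*y + 15) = (y - 3)^2*(y - 5)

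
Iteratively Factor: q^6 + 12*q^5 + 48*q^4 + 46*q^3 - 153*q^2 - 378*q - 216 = (q + 1)*(q^5 + 11*q^4 + 37*q^3 + 9*q^2 - 162*q - 216) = (q + 1)*(q + 3)*(q^4 + 8*q^3 + 13*q^2 - 30*q - 72) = (q + 1)*(q + 3)^2*(q^3 + 5*q^2 - 2*q - 24) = (q - 2)*(q + 1)*(q + 3)^2*(q^2 + 7*q + 12) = (q - 2)*(q + 1)*(q + 3)^2*(q + 4)*(q + 3)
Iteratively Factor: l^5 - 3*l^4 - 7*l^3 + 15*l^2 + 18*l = (l + 1)*(l^4 - 4*l^3 - 3*l^2 + 18*l) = (l + 1)*(l + 2)*(l^3 - 6*l^2 + 9*l) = l*(l + 1)*(l + 2)*(l^2 - 6*l + 9) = l*(l - 3)*(l + 1)*(l + 2)*(l - 3)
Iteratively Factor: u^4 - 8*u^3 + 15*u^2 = (u)*(u^3 - 8*u^2 + 15*u) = u*(u - 3)*(u^2 - 5*u) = u*(u - 5)*(u - 3)*(u)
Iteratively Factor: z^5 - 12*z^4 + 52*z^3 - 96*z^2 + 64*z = (z - 4)*(z^4 - 8*z^3 + 20*z^2 - 16*z) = z*(z - 4)*(z^3 - 8*z^2 + 20*z - 16) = z*(z - 4)^2*(z^2 - 4*z + 4) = z*(z - 4)^2*(z - 2)*(z - 2)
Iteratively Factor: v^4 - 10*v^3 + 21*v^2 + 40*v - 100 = (v - 5)*(v^3 - 5*v^2 - 4*v + 20) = (v - 5)*(v + 2)*(v^2 - 7*v + 10) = (v - 5)^2*(v + 2)*(v - 2)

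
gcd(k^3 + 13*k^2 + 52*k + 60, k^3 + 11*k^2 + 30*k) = k^2 + 11*k + 30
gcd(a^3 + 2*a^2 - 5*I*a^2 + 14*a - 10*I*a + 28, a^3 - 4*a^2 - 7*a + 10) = a + 2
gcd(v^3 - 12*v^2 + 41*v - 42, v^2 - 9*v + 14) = v^2 - 9*v + 14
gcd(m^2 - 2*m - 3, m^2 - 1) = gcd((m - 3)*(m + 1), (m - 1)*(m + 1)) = m + 1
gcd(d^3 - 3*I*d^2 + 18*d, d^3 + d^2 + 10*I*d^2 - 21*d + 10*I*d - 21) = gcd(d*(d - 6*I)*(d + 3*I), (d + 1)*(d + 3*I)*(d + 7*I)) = d + 3*I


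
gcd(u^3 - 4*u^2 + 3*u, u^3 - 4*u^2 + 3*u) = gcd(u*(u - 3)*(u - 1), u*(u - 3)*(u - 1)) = u^3 - 4*u^2 + 3*u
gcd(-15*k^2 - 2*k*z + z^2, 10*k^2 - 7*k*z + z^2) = -5*k + z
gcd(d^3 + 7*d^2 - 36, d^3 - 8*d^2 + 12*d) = d - 2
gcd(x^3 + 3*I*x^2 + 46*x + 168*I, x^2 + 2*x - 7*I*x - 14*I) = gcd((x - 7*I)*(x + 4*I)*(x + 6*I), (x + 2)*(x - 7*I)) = x - 7*I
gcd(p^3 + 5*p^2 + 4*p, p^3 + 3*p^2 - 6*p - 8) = p^2 + 5*p + 4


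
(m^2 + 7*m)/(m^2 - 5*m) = (m + 7)/(m - 5)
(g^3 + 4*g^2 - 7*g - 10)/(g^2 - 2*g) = g + 6 + 5/g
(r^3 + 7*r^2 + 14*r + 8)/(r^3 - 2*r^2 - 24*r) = (r^2 + 3*r + 2)/(r*(r - 6))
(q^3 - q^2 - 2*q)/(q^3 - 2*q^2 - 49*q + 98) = q*(q + 1)/(q^2 - 49)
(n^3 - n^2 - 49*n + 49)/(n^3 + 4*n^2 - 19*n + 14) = (n - 7)/(n - 2)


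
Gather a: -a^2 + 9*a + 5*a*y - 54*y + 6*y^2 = -a^2 + a*(5*y + 9) + 6*y^2 - 54*y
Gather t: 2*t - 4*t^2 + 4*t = -4*t^2 + 6*t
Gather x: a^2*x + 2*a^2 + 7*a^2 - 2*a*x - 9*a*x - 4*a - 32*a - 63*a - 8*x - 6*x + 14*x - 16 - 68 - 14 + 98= 9*a^2 - 99*a + x*(a^2 - 11*a)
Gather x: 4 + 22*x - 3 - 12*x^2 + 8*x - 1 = -12*x^2 + 30*x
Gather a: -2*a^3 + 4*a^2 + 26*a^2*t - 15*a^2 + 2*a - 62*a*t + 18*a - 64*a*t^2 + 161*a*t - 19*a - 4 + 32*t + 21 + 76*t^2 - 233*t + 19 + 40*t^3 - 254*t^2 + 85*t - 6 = -2*a^3 + a^2*(26*t - 11) + a*(-64*t^2 + 99*t + 1) + 40*t^3 - 178*t^2 - 116*t + 30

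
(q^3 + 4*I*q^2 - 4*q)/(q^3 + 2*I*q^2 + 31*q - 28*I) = q*(q^2 + 4*I*q - 4)/(q^3 + 2*I*q^2 + 31*q - 28*I)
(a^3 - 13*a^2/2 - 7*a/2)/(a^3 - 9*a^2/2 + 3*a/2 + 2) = a*(a - 7)/(a^2 - 5*a + 4)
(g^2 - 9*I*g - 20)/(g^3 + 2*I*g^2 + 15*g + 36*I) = (g - 5*I)/(g^2 + 6*I*g - 9)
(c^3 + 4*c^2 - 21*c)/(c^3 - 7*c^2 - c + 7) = c*(c^2 + 4*c - 21)/(c^3 - 7*c^2 - c + 7)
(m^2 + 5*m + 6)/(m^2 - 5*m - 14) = (m + 3)/(m - 7)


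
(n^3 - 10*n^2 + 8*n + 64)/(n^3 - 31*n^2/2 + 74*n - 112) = 2*(n + 2)/(2*n - 7)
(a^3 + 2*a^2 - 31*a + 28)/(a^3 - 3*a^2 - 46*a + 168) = (a - 1)/(a - 6)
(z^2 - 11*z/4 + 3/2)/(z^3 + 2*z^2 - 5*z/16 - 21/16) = 4*(z - 2)/(4*z^2 + 11*z + 7)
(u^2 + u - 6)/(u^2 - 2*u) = (u + 3)/u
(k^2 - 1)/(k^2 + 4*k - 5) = (k + 1)/(k + 5)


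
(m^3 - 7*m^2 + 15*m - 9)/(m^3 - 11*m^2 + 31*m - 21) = (m - 3)/(m - 7)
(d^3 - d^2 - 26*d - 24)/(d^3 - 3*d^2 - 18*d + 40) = (d^2 - 5*d - 6)/(d^2 - 7*d + 10)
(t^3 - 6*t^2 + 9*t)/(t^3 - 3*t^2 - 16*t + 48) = t*(t - 3)/(t^2 - 16)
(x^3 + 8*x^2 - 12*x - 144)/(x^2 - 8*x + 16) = (x^2 + 12*x + 36)/(x - 4)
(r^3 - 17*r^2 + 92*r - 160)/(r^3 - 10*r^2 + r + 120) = (r - 4)/(r + 3)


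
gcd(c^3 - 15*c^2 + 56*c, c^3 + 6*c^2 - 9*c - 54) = 1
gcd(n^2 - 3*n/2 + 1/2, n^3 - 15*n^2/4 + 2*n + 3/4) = n - 1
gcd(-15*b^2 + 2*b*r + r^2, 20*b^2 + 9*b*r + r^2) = 5*b + r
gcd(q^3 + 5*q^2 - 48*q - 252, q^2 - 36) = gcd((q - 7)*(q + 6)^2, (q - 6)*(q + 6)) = q + 6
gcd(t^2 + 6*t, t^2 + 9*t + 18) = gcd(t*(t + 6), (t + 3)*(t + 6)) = t + 6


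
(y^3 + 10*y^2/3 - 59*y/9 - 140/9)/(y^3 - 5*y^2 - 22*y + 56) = (9*y^2 - 6*y - 35)/(9*(y^2 - 9*y + 14))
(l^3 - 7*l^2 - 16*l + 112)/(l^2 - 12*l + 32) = (l^2 - 3*l - 28)/(l - 8)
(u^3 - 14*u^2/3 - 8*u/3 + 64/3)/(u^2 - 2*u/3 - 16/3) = u - 4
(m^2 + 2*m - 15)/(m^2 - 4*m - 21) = (-m^2 - 2*m + 15)/(-m^2 + 4*m + 21)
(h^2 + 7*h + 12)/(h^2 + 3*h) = (h + 4)/h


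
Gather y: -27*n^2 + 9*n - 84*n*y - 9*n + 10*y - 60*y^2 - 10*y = -27*n^2 - 84*n*y - 60*y^2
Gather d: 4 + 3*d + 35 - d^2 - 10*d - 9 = -d^2 - 7*d + 30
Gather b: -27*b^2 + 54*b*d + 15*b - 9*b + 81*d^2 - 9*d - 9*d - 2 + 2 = -27*b^2 + b*(54*d + 6) + 81*d^2 - 18*d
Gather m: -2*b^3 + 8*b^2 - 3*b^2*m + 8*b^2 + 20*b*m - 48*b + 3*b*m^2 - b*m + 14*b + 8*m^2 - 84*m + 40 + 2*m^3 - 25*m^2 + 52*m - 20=-2*b^3 + 16*b^2 - 34*b + 2*m^3 + m^2*(3*b - 17) + m*(-3*b^2 + 19*b - 32) + 20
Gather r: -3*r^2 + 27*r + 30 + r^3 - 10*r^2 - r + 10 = r^3 - 13*r^2 + 26*r + 40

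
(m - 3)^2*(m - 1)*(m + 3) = m^4 - 4*m^3 - 6*m^2 + 36*m - 27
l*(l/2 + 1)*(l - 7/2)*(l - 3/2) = l^4/2 - 3*l^3/2 - 19*l^2/8 + 21*l/4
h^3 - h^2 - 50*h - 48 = (h - 8)*(h + 1)*(h + 6)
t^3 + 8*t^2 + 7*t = t*(t + 1)*(t + 7)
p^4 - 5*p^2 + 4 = (p - 2)*(p - 1)*(p + 1)*(p + 2)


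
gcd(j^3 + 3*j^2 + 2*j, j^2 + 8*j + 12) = j + 2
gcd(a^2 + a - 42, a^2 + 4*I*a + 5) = 1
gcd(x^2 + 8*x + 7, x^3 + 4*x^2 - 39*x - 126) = x + 7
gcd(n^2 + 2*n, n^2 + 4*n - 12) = 1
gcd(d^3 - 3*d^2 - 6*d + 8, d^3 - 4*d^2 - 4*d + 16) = d^2 - 2*d - 8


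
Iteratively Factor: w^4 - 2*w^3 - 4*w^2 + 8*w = (w + 2)*(w^3 - 4*w^2 + 4*w) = w*(w + 2)*(w^2 - 4*w + 4) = w*(w - 2)*(w + 2)*(w - 2)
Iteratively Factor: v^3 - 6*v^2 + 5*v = (v - 1)*(v^2 - 5*v) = (v - 5)*(v - 1)*(v)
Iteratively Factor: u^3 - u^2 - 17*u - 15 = (u + 1)*(u^2 - 2*u - 15) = (u - 5)*(u + 1)*(u + 3)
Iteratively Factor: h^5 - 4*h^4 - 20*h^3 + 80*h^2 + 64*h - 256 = (h - 2)*(h^4 - 2*h^3 - 24*h^2 + 32*h + 128) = (h - 2)*(h + 2)*(h^3 - 4*h^2 - 16*h + 64) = (h - 4)*(h - 2)*(h + 2)*(h^2 - 16) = (h - 4)^2*(h - 2)*(h + 2)*(h + 4)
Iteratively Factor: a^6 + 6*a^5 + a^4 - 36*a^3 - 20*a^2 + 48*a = (a - 1)*(a^5 + 7*a^4 + 8*a^3 - 28*a^2 - 48*a) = (a - 1)*(a + 2)*(a^4 + 5*a^3 - 2*a^2 - 24*a) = (a - 2)*(a - 1)*(a + 2)*(a^3 + 7*a^2 + 12*a) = (a - 2)*(a - 1)*(a + 2)*(a + 4)*(a^2 + 3*a) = a*(a - 2)*(a - 1)*(a + 2)*(a + 4)*(a + 3)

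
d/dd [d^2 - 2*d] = 2*d - 2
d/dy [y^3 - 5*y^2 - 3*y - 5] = 3*y^2 - 10*y - 3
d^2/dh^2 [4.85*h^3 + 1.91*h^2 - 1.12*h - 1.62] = 29.1*h + 3.82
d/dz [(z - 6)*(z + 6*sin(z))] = z + (z - 6)*(6*cos(z) + 1) + 6*sin(z)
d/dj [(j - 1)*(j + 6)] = 2*j + 5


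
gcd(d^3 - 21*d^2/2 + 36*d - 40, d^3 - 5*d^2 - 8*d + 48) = d^2 - 8*d + 16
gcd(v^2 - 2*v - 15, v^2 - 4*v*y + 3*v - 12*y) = v + 3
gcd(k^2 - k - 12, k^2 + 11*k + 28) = 1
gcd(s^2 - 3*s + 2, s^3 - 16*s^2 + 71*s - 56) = s - 1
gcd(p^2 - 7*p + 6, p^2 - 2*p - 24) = p - 6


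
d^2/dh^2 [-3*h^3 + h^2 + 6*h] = 2 - 18*h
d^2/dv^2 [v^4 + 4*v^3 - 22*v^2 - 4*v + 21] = 12*v^2 + 24*v - 44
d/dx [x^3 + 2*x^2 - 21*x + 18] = 3*x^2 + 4*x - 21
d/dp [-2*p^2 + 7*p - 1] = 7 - 4*p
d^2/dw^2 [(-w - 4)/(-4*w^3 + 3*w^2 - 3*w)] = 6*(16*w^5 + 116*w^4 - 129*w^3 + 84*w^2 - 36*w + 12)/(w^3*(64*w^6 - 144*w^5 + 252*w^4 - 243*w^3 + 189*w^2 - 81*w + 27))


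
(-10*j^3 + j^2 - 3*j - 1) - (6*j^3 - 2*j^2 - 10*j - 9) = -16*j^3 + 3*j^2 + 7*j + 8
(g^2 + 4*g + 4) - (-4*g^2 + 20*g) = 5*g^2 - 16*g + 4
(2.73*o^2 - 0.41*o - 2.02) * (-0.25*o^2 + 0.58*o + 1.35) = -0.6825*o^4 + 1.6859*o^3 + 3.9527*o^2 - 1.7251*o - 2.727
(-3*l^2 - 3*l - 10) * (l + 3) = -3*l^3 - 12*l^2 - 19*l - 30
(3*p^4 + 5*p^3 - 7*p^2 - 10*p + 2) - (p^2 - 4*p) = 3*p^4 + 5*p^3 - 8*p^2 - 6*p + 2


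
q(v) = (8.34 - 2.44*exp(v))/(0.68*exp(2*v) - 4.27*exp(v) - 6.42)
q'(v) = (8.34 - 2.44*exp(v))*(-1.36*exp(2*v) + 4.27*exp(v))/(0.68*exp(2*v) - 4.27*exp(v) - 6.42)^2 - 2.44*exp(v)/(0.68*exp(2*v) - 4.27*exp(v) - 6.42) = (1.6592*exp(2*v) - 11.3424*exp(v) + 51.2766)*exp(v)/(0.4624*exp(4*v) - 5.8072*exp(3*v) + 9.5017*exp(2*v) + 54.8268*exp(v) + 41.2164)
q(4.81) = -0.03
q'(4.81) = 0.03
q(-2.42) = -1.20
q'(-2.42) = 0.10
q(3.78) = -0.09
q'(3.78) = 0.10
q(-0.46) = -0.77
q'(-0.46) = 0.36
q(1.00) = -0.13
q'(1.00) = 0.53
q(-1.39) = -1.04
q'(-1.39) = 0.22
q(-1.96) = -1.14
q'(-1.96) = 0.14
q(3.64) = -0.10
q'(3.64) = 0.12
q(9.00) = 0.00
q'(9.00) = 0.00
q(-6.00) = -1.30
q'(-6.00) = 0.00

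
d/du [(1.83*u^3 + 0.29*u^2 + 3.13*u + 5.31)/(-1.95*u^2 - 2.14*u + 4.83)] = (-3.5685*u^4 - 7.8324*u^3 + 31.9996*u^2 + 23.5104*u + 26.4813)/(3.8025*u^4 + 8.346*u^3 - 14.2574*u^2 - 20.6724*u + 23.3289)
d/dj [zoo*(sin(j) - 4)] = zoo*cos(j)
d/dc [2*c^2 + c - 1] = 4*c + 1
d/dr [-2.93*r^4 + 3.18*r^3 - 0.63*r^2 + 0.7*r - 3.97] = -11.72*r^3 + 9.54*r^2 - 1.26*r + 0.7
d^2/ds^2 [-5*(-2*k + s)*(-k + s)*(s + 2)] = 30*k - 30*s - 20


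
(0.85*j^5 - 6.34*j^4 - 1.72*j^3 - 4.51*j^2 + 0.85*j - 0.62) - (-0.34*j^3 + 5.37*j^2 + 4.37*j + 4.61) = 0.85*j^5 - 6.34*j^4 - 1.38*j^3 - 9.88*j^2 - 3.52*j - 5.23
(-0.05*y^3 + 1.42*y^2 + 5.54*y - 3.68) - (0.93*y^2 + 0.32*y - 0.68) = -0.05*y^3 + 0.49*y^2 + 5.22*y - 3.0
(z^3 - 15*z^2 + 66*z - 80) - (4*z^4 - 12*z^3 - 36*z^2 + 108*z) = -4*z^4 + 13*z^3 + 21*z^2 - 42*z - 80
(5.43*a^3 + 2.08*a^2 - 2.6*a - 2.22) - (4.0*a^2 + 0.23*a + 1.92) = 5.43*a^3 - 1.92*a^2 - 2.83*a - 4.14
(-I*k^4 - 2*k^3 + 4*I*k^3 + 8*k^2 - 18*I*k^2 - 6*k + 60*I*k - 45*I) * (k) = -I*k^5 - 2*k^4 + 4*I*k^4 + 8*k^3 - 18*I*k^3 - 6*k^2 + 60*I*k^2 - 45*I*k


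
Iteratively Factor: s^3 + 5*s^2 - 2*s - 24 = (s + 3)*(s^2 + 2*s - 8) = (s + 3)*(s + 4)*(s - 2)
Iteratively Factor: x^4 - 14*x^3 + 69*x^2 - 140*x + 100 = (x - 2)*(x^3 - 12*x^2 + 45*x - 50) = (x - 5)*(x - 2)*(x^2 - 7*x + 10) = (x - 5)*(x - 2)^2*(x - 5)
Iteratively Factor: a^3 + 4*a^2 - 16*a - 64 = (a - 4)*(a^2 + 8*a + 16) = (a - 4)*(a + 4)*(a + 4)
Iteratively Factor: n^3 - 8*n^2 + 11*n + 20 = (n - 4)*(n^2 - 4*n - 5) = (n - 5)*(n - 4)*(n + 1)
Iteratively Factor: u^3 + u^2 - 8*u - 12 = (u + 2)*(u^2 - u - 6) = (u - 3)*(u + 2)*(u + 2)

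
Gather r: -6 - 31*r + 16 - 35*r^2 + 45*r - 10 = -35*r^2 + 14*r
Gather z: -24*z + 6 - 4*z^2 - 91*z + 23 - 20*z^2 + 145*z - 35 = -24*z^2 + 30*z - 6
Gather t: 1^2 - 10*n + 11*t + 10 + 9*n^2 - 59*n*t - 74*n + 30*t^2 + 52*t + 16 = 9*n^2 - 84*n + 30*t^2 + t*(63 - 59*n) + 27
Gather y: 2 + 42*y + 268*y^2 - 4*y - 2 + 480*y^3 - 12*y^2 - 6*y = 480*y^3 + 256*y^2 + 32*y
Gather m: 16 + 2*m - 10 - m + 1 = m + 7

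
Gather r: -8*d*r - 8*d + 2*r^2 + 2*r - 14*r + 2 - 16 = -8*d + 2*r^2 + r*(-8*d - 12) - 14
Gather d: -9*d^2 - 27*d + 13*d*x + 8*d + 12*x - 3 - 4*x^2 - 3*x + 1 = -9*d^2 + d*(13*x - 19) - 4*x^2 + 9*x - 2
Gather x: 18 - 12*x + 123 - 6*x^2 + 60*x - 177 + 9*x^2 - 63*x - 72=3*x^2 - 15*x - 108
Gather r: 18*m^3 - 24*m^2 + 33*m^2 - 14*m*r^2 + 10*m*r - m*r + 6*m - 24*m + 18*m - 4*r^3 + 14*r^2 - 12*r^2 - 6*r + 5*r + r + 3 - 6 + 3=18*m^3 + 9*m^2 + 9*m*r - 4*r^3 + r^2*(2 - 14*m)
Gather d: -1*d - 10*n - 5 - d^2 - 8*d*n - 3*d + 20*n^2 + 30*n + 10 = -d^2 + d*(-8*n - 4) + 20*n^2 + 20*n + 5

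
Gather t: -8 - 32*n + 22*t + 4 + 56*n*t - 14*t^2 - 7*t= -32*n - 14*t^2 + t*(56*n + 15) - 4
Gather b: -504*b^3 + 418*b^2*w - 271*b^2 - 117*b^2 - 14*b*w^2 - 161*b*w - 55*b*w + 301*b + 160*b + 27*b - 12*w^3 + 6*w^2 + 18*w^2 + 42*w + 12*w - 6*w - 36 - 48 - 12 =-504*b^3 + b^2*(418*w - 388) + b*(-14*w^2 - 216*w + 488) - 12*w^3 + 24*w^2 + 48*w - 96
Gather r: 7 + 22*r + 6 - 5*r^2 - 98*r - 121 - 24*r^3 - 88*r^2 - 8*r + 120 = -24*r^3 - 93*r^2 - 84*r + 12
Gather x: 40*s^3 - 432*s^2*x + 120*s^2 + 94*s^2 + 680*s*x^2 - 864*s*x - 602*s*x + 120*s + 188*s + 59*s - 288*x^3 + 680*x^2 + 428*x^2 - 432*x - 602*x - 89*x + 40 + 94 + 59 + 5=40*s^3 + 214*s^2 + 367*s - 288*x^3 + x^2*(680*s + 1108) + x*(-432*s^2 - 1466*s - 1123) + 198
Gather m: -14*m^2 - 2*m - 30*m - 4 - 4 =-14*m^2 - 32*m - 8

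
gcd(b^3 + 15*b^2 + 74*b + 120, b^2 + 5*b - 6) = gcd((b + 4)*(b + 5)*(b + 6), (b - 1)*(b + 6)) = b + 6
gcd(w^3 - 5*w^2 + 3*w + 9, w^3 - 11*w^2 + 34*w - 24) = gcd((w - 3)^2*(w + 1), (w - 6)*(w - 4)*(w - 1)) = 1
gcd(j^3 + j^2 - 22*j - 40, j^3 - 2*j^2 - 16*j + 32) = j + 4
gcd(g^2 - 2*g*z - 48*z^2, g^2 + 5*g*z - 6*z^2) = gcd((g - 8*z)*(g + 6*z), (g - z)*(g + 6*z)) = g + 6*z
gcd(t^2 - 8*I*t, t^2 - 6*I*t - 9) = 1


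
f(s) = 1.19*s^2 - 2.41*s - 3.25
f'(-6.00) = -16.69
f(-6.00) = 54.05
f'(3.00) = 4.73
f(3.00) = 0.23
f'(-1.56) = -6.12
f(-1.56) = 3.41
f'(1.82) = 1.92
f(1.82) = -3.69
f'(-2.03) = -7.24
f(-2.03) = 6.55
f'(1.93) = 2.18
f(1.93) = -3.47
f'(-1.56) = -6.12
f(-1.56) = 3.41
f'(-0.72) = -4.12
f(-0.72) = -0.90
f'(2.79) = 4.23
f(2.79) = -0.71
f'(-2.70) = -8.84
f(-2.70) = 11.93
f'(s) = 2.38*s - 2.41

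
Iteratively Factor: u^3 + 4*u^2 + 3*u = (u)*(u^2 + 4*u + 3) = u*(u + 3)*(u + 1)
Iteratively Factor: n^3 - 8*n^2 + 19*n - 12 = (n - 1)*(n^2 - 7*n + 12) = (n - 3)*(n - 1)*(n - 4)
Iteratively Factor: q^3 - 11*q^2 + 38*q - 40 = (q - 2)*(q^2 - 9*q + 20) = (q - 4)*(q - 2)*(q - 5)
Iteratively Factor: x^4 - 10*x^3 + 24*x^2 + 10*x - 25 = (x - 1)*(x^3 - 9*x^2 + 15*x + 25) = (x - 5)*(x - 1)*(x^2 - 4*x - 5) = (x - 5)^2*(x - 1)*(x + 1)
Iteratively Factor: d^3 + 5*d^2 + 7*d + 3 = (d + 1)*(d^2 + 4*d + 3) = (d + 1)^2*(d + 3)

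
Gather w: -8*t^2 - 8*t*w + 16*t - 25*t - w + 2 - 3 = -8*t^2 - 9*t + w*(-8*t - 1) - 1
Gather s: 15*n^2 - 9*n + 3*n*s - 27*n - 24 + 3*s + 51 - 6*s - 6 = 15*n^2 - 36*n + s*(3*n - 3) + 21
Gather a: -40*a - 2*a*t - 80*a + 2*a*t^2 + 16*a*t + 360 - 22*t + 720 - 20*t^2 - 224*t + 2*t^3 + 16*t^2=a*(2*t^2 + 14*t - 120) + 2*t^3 - 4*t^2 - 246*t + 1080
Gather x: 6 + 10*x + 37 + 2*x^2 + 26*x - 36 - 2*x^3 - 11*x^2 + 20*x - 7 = -2*x^3 - 9*x^2 + 56*x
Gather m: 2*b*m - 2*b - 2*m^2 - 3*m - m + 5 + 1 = -2*b - 2*m^2 + m*(2*b - 4) + 6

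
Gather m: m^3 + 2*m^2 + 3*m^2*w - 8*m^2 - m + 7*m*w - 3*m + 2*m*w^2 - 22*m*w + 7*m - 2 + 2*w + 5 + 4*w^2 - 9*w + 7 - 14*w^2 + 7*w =m^3 + m^2*(3*w - 6) + m*(2*w^2 - 15*w + 3) - 10*w^2 + 10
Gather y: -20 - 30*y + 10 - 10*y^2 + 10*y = -10*y^2 - 20*y - 10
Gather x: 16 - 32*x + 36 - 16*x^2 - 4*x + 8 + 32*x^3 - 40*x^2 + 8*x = 32*x^3 - 56*x^2 - 28*x + 60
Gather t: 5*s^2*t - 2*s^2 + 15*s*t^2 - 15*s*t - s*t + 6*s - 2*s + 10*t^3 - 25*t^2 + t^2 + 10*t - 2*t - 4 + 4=-2*s^2 + 4*s + 10*t^3 + t^2*(15*s - 24) + t*(5*s^2 - 16*s + 8)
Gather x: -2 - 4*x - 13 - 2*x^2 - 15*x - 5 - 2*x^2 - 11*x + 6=-4*x^2 - 30*x - 14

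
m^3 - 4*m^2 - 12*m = m*(m - 6)*(m + 2)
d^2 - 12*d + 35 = (d - 7)*(d - 5)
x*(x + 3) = x^2 + 3*x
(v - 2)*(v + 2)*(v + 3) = v^3 + 3*v^2 - 4*v - 12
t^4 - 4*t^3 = t^3*(t - 4)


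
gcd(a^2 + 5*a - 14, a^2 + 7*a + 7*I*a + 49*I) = a + 7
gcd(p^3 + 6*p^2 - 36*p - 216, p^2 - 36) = p^2 - 36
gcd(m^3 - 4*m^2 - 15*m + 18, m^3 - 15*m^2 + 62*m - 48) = m^2 - 7*m + 6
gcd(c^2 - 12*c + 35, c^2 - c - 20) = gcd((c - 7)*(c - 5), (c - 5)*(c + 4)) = c - 5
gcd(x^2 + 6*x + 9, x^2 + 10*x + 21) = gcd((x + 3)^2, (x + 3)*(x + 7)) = x + 3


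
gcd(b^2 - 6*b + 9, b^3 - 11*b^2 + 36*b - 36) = b - 3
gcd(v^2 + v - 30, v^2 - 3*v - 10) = v - 5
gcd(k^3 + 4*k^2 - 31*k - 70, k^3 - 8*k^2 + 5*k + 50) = k^2 - 3*k - 10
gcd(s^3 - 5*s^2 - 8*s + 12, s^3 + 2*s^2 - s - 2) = s^2 + s - 2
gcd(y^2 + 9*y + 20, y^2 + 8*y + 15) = y + 5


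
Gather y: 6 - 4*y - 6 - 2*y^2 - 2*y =-2*y^2 - 6*y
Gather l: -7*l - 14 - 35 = -7*l - 49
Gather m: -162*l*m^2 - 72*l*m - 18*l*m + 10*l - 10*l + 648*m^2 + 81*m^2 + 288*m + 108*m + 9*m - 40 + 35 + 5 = m^2*(729 - 162*l) + m*(405 - 90*l)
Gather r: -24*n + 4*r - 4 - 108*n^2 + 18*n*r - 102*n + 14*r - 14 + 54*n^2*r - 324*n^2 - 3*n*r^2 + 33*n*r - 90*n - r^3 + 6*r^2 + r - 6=-432*n^2 - 216*n - r^3 + r^2*(6 - 3*n) + r*(54*n^2 + 51*n + 19) - 24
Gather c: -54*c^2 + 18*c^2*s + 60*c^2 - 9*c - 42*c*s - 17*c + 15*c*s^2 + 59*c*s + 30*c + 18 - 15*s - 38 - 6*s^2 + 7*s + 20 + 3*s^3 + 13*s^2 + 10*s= c^2*(18*s + 6) + c*(15*s^2 + 17*s + 4) + 3*s^3 + 7*s^2 + 2*s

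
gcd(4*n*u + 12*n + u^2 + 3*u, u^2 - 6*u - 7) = 1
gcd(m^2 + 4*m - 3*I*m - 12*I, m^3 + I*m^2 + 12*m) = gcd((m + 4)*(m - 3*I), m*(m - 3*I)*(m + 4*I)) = m - 3*I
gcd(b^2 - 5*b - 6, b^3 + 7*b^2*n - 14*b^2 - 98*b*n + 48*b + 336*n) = b - 6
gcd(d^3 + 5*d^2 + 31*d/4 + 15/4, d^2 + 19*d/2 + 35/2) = d + 5/2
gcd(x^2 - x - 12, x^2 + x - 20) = x - 4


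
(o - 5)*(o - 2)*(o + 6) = o^3 - o^2 - 32*o + 60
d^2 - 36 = (d - 6)*(d + 6)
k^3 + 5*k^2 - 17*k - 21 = (k - 3)*(k + 1)*(k + 7)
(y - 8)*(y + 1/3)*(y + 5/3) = y^3 - 6*y^2 - 139*y/9 - 40/9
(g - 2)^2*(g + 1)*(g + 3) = g^4 - 9*g^2 + 4*g + 12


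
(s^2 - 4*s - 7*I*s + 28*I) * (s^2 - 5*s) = s^4 - 9*s^3 - 7*I*s^3 + 20*s^2 + 63*I*s^2 - 140*I*s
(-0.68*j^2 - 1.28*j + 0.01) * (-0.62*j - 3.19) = 0.4216*j^3 + 2.9628*j^2 + 4.077*j - 0.0319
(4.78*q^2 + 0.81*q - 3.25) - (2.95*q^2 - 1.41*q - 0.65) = 1.83*q^2 + 2.22*q - 2.6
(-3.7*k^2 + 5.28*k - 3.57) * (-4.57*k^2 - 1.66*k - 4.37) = 16.909*k^4 - 17.9876*k^3 + 23.7191*k^2 - 17.1474*k + 15.6009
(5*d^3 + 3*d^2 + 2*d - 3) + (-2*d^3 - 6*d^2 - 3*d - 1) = 3*d^3 - 3*d^2 - d - 4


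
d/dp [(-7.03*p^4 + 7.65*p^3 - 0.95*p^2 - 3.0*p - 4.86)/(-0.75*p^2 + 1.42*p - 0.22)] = (10.545*p^5 - 35.6853*p^4 + 27.9124*p^3 - 8.648*p^2 - 6.872*p + 7.5612)/(0.5625*p^4 - 2.13*p^3 + 2.3464*p^2 - 0.6248*p + 0.0484)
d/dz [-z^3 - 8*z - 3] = -3*z^2 - 8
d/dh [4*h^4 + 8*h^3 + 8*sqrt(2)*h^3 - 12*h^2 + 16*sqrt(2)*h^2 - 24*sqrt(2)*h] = 16*h^3 + 24*h^2 + 24*sqrt(2)*h^2 - 24*h + 32*sqrt(2)*h - 24*sqrt(2)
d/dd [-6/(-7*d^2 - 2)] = -84*d/(7*d^2 + 2)^2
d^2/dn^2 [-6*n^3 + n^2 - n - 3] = 2 - 36*n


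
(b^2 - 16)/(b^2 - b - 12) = (b + 4)/(b + 3)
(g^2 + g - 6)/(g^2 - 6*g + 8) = (g + 3)/(g - 4)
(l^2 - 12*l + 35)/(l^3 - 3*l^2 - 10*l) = (l - 7)/(l*(l + 2))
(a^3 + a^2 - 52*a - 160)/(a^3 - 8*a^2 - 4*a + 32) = (a^2 + 9*a + 20)/(a^2 - 4)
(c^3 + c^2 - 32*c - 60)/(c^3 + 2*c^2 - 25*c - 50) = (c - 6)/(c - 5)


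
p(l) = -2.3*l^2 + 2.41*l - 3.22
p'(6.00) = -25.19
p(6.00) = -71.56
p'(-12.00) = 57.61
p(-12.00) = -363.34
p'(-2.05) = 11.84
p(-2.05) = -17.83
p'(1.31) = -3.62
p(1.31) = -4.01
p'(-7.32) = 36.08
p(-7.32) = -144.10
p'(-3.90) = 20.35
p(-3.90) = -47.60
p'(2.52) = -9.18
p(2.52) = -11.75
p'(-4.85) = 24.72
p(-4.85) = -69.01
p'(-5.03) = 25.55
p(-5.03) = -73.53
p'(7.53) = -32.23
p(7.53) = -115.48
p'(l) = 2.41 - 4.6*l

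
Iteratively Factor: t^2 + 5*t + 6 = (t + 3)*(t + 2)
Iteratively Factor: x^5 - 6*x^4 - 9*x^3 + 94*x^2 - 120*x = (x)*(x^4 - 6*x^3 - 9*x^2 + 94*x - 120) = x*(x - 2)*(x^3 - 4*x^2 - 17*x + 60) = x*(x - 5)*(x - 2)*(x^2 + x - 12) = x*(x - 5)*(x - 2)*(x + 4)*(x - 3)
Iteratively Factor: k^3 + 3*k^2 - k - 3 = (k + 3)*(k^2 - 1) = (k + 1)*(k + 3)*(k - 1)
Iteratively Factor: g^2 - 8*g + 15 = (g - 5)*(g - 3)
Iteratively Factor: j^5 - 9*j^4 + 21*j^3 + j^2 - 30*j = (j)*(j^4 - 9*j^3 + 21*j^2 + j - 30) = j*(j + 1)*(j^3 - 10*j^2 + 31*j - 30) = j*(j - 5)*(j + 1)*(j^2 - 5*j + 6) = j*(j - 5)*(j - 3)*(j + 1)*(j - 2)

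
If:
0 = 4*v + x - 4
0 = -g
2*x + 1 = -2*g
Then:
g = 0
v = 9/8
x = -1/2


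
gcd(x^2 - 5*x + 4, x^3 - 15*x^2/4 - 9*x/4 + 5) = x^2 - 5*x + 4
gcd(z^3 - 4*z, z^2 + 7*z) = z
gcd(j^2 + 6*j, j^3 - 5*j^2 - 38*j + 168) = j + 6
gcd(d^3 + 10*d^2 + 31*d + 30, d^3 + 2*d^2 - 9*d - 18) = d^2 + 5*d + 6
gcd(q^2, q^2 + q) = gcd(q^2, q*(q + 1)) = q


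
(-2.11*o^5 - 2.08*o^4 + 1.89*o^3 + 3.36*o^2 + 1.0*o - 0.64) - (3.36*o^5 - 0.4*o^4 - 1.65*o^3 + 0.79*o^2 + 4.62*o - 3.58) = -5.47*o^5 - 1.68*o^4 + 3.54*o^3 + 2.57*o^2 - 3.62*o + 2.94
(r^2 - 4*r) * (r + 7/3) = r^3 - 5*r^2/3 - 28*r/3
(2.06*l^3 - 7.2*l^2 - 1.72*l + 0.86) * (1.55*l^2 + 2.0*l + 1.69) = 3.193*l^5 - 7.04*l^4 - 13.5846*l^3 - 14.275*l^2 - 1.1868*l + 1.4534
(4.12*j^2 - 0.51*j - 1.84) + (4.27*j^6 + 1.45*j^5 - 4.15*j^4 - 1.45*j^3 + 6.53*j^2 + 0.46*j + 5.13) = 4.27*j^6 + 1.45*j^5 - 4.15*j^4 - 1.45*j^3 + 10.65*j^2 - 0.05*j + 3.29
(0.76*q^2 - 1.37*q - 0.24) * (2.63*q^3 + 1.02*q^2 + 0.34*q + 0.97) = 1.9988*q^5 - 2.8279*q^4 - 1.7702*q^3 + 0.0265999999999999*q^2 - 1.4105*q - 0.2328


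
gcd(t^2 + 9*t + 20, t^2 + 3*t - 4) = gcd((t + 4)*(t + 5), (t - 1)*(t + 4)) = t + 4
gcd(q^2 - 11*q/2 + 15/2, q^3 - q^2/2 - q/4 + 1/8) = 1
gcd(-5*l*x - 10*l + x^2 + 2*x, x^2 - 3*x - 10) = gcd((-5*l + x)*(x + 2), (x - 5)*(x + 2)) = x + 2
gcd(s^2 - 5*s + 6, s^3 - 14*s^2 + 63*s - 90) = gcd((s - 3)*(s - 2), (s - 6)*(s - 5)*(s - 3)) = s - 3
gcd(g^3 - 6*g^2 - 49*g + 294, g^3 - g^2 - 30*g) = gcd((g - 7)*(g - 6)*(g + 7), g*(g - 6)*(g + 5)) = g - 6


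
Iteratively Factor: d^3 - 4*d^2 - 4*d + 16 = (d + 2)*(d^2 - 6*d + 8) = (d - 4)*(d + 2)*(d - 2)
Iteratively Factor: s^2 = (s)*(s)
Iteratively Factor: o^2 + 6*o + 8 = (o + 4)*(o + 2)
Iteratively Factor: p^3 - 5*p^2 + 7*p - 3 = (p - 1)*(p^2 - 4*p + 3) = (p - 3)*(p - 1)*(p - 1)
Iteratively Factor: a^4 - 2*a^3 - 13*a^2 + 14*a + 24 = (a + 3)*(a^3 - 5*a^2 + 2*a + 8) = (a - 4)*(a + 3)*(a^2 - a - 2) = (a - 4)*(a - 2)*(a + 3)*(a + 1)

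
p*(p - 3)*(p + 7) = p^3 + 4*p^2 - 21*p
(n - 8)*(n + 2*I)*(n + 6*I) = n^3 - 8*n^2 + 8*I*n^2 - 12*n - 64*I*n + 96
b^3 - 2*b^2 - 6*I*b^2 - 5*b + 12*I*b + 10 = (b - 2)*(b - 5*I)*(b - I)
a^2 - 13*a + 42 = (a - 7)*(a - 6)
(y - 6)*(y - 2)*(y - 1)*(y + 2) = y^4 - 7*y^3 + 2*y^2 + 28*y - 24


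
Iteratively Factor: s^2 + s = (s + 1)*(s)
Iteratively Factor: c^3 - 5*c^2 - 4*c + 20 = (c + 2)*(c^2 - 7*c + 10) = (c - 5)*(c + 2)*(c - 2)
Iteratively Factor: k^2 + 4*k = (k)*(k + 4)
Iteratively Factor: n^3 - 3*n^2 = (n)*(n^2 - 3*n) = n^2*(n - 3)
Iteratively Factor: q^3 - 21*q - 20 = (q + 1)*(q^2 - q - 20) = (q - 5)*(q + 1)*(q + 4)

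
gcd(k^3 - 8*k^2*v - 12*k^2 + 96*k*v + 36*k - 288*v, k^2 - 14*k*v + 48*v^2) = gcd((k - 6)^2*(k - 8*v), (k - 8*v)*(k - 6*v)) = -k + 8*v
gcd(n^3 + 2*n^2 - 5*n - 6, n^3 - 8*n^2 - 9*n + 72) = n + 3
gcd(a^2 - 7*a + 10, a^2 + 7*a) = 1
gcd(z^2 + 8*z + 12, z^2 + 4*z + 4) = z + 2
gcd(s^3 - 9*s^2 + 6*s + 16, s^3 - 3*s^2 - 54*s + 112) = s^2 - 10*s + 16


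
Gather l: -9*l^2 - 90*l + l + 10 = -9*l^2 - 89*l + 10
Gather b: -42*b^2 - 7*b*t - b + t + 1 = -42*b^2 + b*(-7*t - 1) + t + 1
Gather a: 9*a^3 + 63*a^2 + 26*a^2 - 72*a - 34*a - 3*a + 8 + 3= 9*a^3 + 89*a^2 - 109*a + 11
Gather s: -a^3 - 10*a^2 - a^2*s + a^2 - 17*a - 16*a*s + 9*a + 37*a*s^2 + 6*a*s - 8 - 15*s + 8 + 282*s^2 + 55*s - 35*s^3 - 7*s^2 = -a^3 - 9*a^2 - 8*a - 35*s^3 + s^2*(37*a + 275) + s*(-a^2 - 10*a + 40)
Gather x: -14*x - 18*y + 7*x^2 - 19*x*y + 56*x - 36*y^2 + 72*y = 7*x^2 + x*(42 - 19*y) - 36*y^2 + 54*y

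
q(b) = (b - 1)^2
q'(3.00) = 4.00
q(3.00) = 4.00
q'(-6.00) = -14.00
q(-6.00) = 49.00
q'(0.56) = -0.88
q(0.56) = 0.19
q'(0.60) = -0.80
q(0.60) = 0.16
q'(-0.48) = -2.96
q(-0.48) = 2.19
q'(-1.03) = -4.06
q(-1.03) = 4.12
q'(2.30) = 2.60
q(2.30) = 1.69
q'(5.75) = 9.50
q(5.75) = 22.56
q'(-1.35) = -4.70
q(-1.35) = 5.52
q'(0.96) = -0.08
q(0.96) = 0.00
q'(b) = 2*b - 2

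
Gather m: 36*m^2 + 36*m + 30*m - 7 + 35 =36*m^2 + 66*m + 28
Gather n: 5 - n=5 - n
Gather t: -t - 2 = -t - 2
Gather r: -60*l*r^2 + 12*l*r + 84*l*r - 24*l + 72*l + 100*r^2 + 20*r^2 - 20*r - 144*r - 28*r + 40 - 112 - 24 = 48*l + r^2*(120 - 60*l) + r*(96*l - 192) - 96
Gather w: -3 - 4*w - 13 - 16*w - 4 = -20*w - 20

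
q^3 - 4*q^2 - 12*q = q*(q - 6)*(q + 2)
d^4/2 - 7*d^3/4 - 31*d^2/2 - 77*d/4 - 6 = (d/2 + 1/2)*(d - 8)*(d + 1/2)*(d + 3)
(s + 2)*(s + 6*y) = s^2 + 6*s*y + 2*s + 12*y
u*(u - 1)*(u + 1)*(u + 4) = u^4 + 4*u^3 - u^2 - 4*u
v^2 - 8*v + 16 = (v - 4)^2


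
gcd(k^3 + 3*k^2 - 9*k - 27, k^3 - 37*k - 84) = k + 3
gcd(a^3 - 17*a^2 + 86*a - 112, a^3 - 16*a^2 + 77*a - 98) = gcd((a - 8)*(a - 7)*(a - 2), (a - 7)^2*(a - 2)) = a^2 - 9*a + 14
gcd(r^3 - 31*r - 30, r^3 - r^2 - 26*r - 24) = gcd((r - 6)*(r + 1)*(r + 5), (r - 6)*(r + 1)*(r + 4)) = r^2 - 5*r - 6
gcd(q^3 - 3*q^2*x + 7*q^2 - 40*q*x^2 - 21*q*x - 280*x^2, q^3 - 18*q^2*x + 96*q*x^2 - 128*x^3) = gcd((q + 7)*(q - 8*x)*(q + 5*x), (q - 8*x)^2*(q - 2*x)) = -q + 8*x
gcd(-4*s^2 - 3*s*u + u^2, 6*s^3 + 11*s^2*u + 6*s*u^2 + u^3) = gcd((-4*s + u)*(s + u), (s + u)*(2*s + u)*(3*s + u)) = s + u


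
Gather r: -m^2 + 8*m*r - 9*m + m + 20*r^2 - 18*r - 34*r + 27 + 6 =-m^2 - 8*m + 20*r^2 + r*(8*m - 52) + 33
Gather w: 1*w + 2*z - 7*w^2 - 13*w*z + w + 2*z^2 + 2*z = -7*w^2 + w*(2 - 13*z) + 2*z^2 + 4*z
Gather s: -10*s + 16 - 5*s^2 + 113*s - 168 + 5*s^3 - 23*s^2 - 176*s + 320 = 5*s^3 - 28*s^2 - 73*s + 168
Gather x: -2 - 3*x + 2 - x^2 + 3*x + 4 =4 - x^2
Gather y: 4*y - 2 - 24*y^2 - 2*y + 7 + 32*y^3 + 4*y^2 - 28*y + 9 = 32*y^3 - 20*y^2 - 26*y + 14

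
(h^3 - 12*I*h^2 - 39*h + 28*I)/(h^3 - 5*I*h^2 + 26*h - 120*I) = (h^2 - 8*I*h - 7)/(h^2 - I*h + 30)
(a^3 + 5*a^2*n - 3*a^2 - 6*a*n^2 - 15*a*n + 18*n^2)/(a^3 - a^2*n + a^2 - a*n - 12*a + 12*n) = (a + 6*n)/(a + 4)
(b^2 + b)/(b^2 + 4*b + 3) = b/(b + 3)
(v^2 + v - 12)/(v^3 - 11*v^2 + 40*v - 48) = (v + 4)/(v^2 - 8*v + 16)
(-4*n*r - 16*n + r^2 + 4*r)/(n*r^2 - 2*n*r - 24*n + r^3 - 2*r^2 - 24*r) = (-4*n + r)/(n*r - 6*n + r^2 - 6*r)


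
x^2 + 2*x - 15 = (x - 3)*(x + 5)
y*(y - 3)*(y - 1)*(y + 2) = y^4 - 2*y^3 - 5*y^2 + 6*y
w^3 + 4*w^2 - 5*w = w*(w - 1)*(w + 5)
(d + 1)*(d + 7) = d^2 + 8*d + 7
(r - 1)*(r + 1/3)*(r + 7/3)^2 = r^4 + 4*r^3 + 2*r^2 - 140*r/27 - 49/27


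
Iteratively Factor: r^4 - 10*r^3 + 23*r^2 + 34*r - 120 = (r - 5)*(r^3 - 5*r^2 - 2*r + 24) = (r - 5)*(r - 4)*(r^2 - r - 6) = (r - 5)*(r - 4)*(r - 3)*(r + 2)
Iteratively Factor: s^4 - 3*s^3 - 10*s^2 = (s)*(s^3 - 3*s^2 - 10*s) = s*(s - 5)*(s^2 + 2*s) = s^2*(s - 5)*(s + 2)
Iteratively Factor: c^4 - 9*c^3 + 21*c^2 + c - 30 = (c + 1)*(c^3 - 10*c^2 + 31*c - 30) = (c - 2)*(c + 1)*(c^2 - 8*c + 15) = (c - 5)*(c - 2)*(c + 1)*(c - 3)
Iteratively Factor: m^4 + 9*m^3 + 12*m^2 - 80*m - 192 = (m + 4)*(m^3 + 5*m^2 - 8*m - 48) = (m - 3)*(m + 4)*(m^2 + 8*m + 16) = (m - 3)*(m + 4)^2*(m + 4)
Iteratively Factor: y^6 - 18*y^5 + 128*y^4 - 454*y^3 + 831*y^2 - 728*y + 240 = (y - 4)*(y^5 - 14*y^4 + 72*y^3 - 166*y^2 + 167*y - 60) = (y - 5)*(y - 4)*(y^4 - 9*y^3 + 27*y^2 - 31*y + 12) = (y - 5)*(y - 4)*(y - 3)*(y^3 - 6*y^2 + 9*y - 4) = (y - 5)*(y - 4)*(y - 3)*(y - 1)*(y^2 - 5*y + 4) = (y - 5)*(y - 4)*(y - 3)*(y - 1)^2*(y - 4)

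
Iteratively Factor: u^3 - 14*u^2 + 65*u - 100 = (u - 5)*(u^2 - 9*u + 20) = (u - 5)^2*(u - 4)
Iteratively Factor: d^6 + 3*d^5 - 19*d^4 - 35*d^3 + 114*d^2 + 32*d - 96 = (d + 4)*(d^5 - d^4 - 15*d^3 + 25*d^2 + 14*d - 24) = (d - 3)*(d + 4)*(d^4 + 2*d^3 - 9*d^2 - 2*d + 8) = (d - 3)*(d - 2)*(d + 4)*(d^3 + 4*d^2 - d - 4) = (d - 3)*(d - 2)*(d + 1)*(d + 4)*(d^2 + 3*d - 4) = (d - 3)*(d - 2)*(d + 1)*(d + 4)^2*(d - 1)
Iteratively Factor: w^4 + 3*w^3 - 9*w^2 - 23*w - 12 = (w + 1)*(w^3 + 2*w^2 - 11*w - 12) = (w - 3)*(w + 1)*(w^2 + 5*w + 4) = (w - 3)*(w + 1)*(w + 4)*(w + 1)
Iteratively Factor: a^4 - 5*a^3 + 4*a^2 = (a - 1)*(a^3 - 4*a^2) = (a - 4)*(a - 1)*(a^2) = a*(a - 4)*(a - 1)*(a)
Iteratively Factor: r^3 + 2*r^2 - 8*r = (r - 2)*(r^2 + 4*r) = r*(r - 2)*(r + 4)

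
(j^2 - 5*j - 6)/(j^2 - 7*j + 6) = (j + 1)/(j - 1)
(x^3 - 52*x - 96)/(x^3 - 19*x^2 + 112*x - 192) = (x^2 + 8*x + 12)/(x^2 - 11*x + 24)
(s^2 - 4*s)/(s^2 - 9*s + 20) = s/(s - 5)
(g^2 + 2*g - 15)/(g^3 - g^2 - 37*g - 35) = (g - 3)/(g^2 - 6*g - 7)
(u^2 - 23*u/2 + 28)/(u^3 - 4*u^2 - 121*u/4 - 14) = 2*(2*u - 7)/(4*u^2 + 16*u + 7)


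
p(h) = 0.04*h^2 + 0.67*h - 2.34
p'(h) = 0.08*h + 0.67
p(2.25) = -0.63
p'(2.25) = 0.85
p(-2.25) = -3.64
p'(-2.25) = 0.49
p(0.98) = -1.64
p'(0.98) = 0.75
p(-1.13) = -3.05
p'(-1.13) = 0.58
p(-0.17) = -2.45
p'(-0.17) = 0.66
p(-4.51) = -4.55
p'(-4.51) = 0.31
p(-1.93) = -3.48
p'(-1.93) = 0.52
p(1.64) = -1.13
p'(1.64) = 0.80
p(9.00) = 6.93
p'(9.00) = 1.39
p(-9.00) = -5.13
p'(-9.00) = -0.05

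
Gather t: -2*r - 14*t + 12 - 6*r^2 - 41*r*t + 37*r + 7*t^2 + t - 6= -6*r^2 + 35*r + 7*t^2 + t*(-41*r - 13) + 6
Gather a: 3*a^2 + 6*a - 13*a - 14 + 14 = 3*a^2 - 7*a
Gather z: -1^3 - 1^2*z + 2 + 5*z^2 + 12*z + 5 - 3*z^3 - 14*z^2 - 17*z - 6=-3*z^3 - 9*z^2 - 6*z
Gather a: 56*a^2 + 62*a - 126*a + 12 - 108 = 56*a^2 - 64*a - 96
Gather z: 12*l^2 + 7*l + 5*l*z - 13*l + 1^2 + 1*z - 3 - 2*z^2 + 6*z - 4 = 12*l^2 - 6*l - 2*z^2 + z*(5*l + 7) - 6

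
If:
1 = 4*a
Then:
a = 1/4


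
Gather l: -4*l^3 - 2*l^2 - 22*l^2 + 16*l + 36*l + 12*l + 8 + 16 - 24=-4*l^3 - 24*l^2 + 64*l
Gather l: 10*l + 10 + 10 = 10*l + 20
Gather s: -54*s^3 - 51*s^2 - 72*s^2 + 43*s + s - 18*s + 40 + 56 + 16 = -54*s^3 - 123*s^2 + 26*s + 112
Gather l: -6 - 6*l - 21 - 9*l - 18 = -15*l - 45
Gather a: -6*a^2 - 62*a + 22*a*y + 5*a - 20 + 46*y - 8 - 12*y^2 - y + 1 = -6*a^2 + a*(22*y - 57) - 12*y^2 + 45*y - 27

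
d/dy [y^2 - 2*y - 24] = 2*y - 2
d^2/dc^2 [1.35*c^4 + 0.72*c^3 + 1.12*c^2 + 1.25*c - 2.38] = 16.2*c^2 + 4.32*c + 2.24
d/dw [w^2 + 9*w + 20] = 2*w + 9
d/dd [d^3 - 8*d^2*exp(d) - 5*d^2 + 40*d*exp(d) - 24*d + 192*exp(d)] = -8*d^2*exp(d) + 3*d^2 + 24*d*exp(d) - 10*d + 232*exp(d) - 24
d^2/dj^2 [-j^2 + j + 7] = -2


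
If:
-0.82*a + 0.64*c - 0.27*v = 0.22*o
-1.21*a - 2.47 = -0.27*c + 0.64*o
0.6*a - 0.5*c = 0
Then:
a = 1.06904231625835*v - 3.36179163573373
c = 1.28285077951002*v - 4.03414996288048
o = 0.794605295718881 - 1.47995545657016*v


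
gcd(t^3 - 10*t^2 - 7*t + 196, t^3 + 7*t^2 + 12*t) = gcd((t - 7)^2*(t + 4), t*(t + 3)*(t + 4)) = t + 4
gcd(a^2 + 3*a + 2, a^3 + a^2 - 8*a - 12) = a + 2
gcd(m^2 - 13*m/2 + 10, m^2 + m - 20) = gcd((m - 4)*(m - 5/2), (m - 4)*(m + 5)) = m - 4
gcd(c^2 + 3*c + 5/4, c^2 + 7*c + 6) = 1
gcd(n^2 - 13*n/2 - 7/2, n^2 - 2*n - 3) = 1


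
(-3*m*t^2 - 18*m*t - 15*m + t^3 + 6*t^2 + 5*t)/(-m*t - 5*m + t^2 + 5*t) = (-3*m*t - 3*m + t^2 + t)/(-m + t)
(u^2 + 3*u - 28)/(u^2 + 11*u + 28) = (u - 4)/(u + 4)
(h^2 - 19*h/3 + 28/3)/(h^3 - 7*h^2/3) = (h - 4)/h^2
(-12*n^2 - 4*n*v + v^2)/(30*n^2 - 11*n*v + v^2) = (2*n + v)/(-5*n + v)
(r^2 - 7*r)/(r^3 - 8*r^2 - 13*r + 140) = r/(r^2 - r - 20)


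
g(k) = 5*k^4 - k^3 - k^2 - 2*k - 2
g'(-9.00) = -14807.00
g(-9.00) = 33469.00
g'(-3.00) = -563.00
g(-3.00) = 427.00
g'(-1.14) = -33.25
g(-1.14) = 8.91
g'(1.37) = 41.06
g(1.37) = 8.43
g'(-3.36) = -787.81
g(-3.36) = 668.64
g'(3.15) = 587.05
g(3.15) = 442.80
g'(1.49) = 54.52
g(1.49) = 14.14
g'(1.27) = 31.59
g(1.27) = 4.81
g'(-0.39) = -2.86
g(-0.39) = -1.20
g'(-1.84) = -133.07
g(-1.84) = 61.84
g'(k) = 20*k^3 - 3*k^2 - 2*k - 2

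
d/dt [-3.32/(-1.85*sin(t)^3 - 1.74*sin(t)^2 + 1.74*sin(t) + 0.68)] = (-18.426*sin(t)^2 - 11.5536*sin(t) + 5.7768)*cos(t)/(1.85*sin(t)^3 + 1.74*sin(t)^2 - 1.74*sin(t) - 0.68)^2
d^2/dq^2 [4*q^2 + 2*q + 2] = 8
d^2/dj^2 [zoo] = 0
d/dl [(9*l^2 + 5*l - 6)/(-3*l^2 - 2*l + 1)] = (-3*l^2 - 18*l - 7)/(9*l^4 + 12*l^3 - 2*l^2 - 4*l + 1)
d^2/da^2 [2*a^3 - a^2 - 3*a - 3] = 12*a - 2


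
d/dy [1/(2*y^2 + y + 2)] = (-4*y - 1)/(2*y^2 + y + 2)^2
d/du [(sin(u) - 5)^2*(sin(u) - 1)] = (sin(u) - 5)*(3*sin(u) - 7)*cos(u)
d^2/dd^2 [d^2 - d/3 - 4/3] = 2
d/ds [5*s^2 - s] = 10*s - 1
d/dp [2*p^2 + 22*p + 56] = 4*p + 22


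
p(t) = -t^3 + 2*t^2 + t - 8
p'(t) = -3*t^2 + 4*t + 1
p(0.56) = -6.99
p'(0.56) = 2.30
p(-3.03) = 35.15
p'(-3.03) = -38.66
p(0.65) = -6.78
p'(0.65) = 2.33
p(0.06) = -7.93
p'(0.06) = 1.23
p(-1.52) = -1.39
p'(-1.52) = -12.01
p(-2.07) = 7.37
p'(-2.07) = -20.13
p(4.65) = -60.65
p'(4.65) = -45.27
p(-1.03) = -5.82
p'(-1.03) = -6.30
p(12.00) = -1436.00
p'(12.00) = -383.00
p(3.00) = -14.00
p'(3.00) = -14.00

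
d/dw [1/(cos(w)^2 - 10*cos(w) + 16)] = 2*(cos(w) - 5)*sin(w)/(cos(w)^2 - 10*cos(w) + 16)^2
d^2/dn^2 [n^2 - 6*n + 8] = 2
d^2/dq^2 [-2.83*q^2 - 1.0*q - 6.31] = -5.66000000000000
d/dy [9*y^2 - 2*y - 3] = 18*y - 2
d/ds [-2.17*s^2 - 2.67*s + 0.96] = -4.34*s - 2.67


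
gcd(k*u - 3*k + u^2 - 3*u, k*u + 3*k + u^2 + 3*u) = k + u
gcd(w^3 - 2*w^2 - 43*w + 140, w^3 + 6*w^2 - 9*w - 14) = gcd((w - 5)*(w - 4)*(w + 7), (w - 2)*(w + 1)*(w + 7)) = w + 7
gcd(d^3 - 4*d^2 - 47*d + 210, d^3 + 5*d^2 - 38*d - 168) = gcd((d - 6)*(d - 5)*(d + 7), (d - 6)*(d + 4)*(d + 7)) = d^2 + d - 42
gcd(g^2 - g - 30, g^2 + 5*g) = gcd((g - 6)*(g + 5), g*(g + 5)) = g + 5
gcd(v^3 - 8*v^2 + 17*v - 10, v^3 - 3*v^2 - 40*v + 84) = v - 2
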